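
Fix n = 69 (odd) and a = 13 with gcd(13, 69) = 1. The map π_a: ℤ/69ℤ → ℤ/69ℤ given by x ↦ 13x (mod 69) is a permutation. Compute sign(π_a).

+1

Start at x=64: 64 → 4 → 52 → 55 → 25 → 49 → 16 → … (one orbit).
9 cycles of lengths [11, 11, 11, 11, 11, 11, 1, 1, 1].
With 9 cycles on 69 points, sign = (−1)^{69−9} = +1.
The Jacobi symbol (13|69) = +1 (Zolotarev) agrees.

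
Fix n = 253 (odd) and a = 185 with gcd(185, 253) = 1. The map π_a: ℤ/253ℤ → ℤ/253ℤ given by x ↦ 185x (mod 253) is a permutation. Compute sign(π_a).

Trace 47: π^k(47) = [47, 93, 1, 185, 70] for k=0..4.
The orbit structure of x ↦ 185x mod 253: 69 orbits of sizes [5, 5, 5, 5, 5, 5, 5, 5, 5, 5, 5, 5, 5, 5, 5, 5, 5, 5, 5, 5, 5, 5, 5, 5, 5, 5, 5, 5, 5, 5, 5, 5, 5, 5, 5, 5, 5, 5, 5, 5, 5, 5, 5, 5, 5, 5, 1, 1, 1, 1, 1, 1, 1, 1, 1, 1, 1, 1, 1, 1, 1, 1, 1, 1, 1, 1, 1, 1, 1].
sign(π) = (−1)^{n − #cycles} = (−1)^{253−69} = (−1)^184 = +1.
Check: (185/253) = +1 by Zolotarev.

+1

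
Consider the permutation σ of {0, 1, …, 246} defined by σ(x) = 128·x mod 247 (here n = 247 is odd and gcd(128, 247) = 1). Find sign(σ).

Orbit of 151 under x↦128x: [151, 62, 32, 144, 154, 199, 31]… (length divides ord_247(128)).
Cycle type of π: 36×6 + 18 + 12 + 1; total 9 cycles.
sign(π) = (−1)^{n − #cycles} = (−1)^{247−9} = (−1)^238 = +1.
(128|247)_J = +1 (Zolotarev's lemma cross-check).

+1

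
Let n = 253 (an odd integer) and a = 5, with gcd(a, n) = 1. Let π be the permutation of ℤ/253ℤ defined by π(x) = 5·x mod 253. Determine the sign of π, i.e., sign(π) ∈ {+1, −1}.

Orbit of 148 under x↦5x: [148, 234, 158, 31, 155, 16, 80]… (length divides ord_253(5)).
Decompose π into cycles: lengths [110, 110, 22, 5, 5, 1] (6 cycles, including the fixed point 0).
Σ(ℓ_i−1) = 253−6 = 247; sign = (−1)^247 = -1.
The Jacobi symbol (5|253) = -1 (Zolotarev) agrees.

-1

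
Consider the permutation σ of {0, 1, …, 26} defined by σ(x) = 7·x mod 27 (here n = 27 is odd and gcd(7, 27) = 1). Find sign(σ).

Start at x=4: 4 → 1 → 7 → 22 → 19 → 25 → 13 → … (one orbit).
Cycle type of π: 9×2 + 3×2 + 1×3; total 7 cycles.
sign(π) = (−1)^{n − #cycles} = (−1)^{27−7} = (−1)^20 = +1.

+1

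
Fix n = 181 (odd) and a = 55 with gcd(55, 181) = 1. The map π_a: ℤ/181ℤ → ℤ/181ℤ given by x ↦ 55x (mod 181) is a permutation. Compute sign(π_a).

Start at x=55: 55 → 129 → 36 → 170 → 119 → 29 → 147 → … (one orbit).
π_55 has 3 disjoint cycles with lengths [90, 90, 1] on {0,…,180}.
3 cycles on 181: each ℓ→(−1)^(ℓ−1), product (−1)^178 = +1.

+1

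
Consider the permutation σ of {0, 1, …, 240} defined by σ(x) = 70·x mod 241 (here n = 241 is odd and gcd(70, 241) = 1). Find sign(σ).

-1

Start at x=64: 64 → 142 → 59 → 33 → 141 → 230 → 194 → … (one orbit).
Decompose π into cycles: lengths [240, 1] (2 cycles, including the fixed point 0).
Σ(ℓ_i−1) = 241−2 = 239; sign = (−1)^239 = -1.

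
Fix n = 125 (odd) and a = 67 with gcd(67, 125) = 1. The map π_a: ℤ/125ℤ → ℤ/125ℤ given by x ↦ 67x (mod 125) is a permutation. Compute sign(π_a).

-1

Trace 2: π^k(2) = [2, 9, 103, 26, 117, 89, 88] for k=0..6.
The orbit structure of x ↦ 67x mod 125: 4 orbits of sizes [100, 20, 4, 1].
With 4 cycles on 125 points, sign = (−1)^{125−4} = -1.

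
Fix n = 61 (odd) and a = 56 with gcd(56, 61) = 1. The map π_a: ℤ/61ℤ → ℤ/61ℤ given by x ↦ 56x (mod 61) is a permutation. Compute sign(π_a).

Orbit of 42 under x↦56x: [42, 34, 13, 57, 20, 22, 12]… (length divides ord_61(56)).
Decompose π into cycles: lengths [15, 15, 15, 15, 1] (5 cycles, including the fixed point 0).
With 5 cycles on 61 points, sign = (−1)^{61−5} = +1.

+1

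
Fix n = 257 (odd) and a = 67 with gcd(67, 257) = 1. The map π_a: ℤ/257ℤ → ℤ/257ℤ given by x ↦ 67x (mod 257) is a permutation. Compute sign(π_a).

+1

Start at x=4: 4 → 11 → 223 → 35 → 32 → 88 → 242 → … (one orbit).
Decompose π into cycles: lengths [64, 64, 64, 64, 1] (5 cycles, including the fixed point 0).
n − c = 257 − 5 = 252; sign = (−1)^252 = +1.
Check: (67/257) = +1 by Zolotarev.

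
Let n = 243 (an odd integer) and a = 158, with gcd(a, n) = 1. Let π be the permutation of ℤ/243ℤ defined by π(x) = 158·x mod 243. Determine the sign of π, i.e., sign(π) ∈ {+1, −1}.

Start at x=214: 214 → 35 → 184 → 155 → 190 → 131 → 43 → … (one orbit).
π_158 has 6 disjoint cycles with lengths [162, 54, 18, 6, 2, 1] on {0,…,242}.
With 6 cycles on 243 points, sign = (−1)^{243−6} = -1.

-1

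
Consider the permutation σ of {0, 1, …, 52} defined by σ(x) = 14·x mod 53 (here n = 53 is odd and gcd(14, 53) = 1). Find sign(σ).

Start at x=29: 29 → 35 → 13 → 23 → 4 → 3 → 42 → … (one orbit).
π_14 has 2 disjoint cycles with lengths [52, 1] on {0,…,52}.
53 − 2 = 51 transpositions; sign(π) = (−1)^51 = -1.

-1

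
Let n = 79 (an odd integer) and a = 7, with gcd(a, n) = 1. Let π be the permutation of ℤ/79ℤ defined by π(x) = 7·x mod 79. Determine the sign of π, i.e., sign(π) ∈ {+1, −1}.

Orbit of 43 under x↦7x: [43, 64, 53, 55, 69, 9, 63]… (length divides ord_79(7)).
The orbit structure of x ↦ 7x mod 79: 2 orbits of sizes [78, 1].
Σ(ℓ_i−1) = 79−2 = 77; sign = (−1)^77 = -1.

-1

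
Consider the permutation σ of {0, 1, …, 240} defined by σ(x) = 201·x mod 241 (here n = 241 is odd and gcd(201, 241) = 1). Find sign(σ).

Start at x=205: 205 → 235 → 240 → 40 → 87 → 135 → 143 → … (one orbit).
Decompose π into cycles: lengths [20, 20, 20, 20, 20, 20, 20, 20, 20, 20, 20, 20, 1] (13 cycles, including the fixed point 0).
Σ(ℓ_i−1) = 241−13 = 228; sign = (−1)^228 = +1.

+1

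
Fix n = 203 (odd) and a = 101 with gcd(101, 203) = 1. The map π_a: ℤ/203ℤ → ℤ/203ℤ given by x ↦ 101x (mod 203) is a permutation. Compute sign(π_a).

+1

Trace 17: π^k(17) = [17, 93, 55, 74, 166, 120, 143] for k=0..6.
Decompose π into cycles: lengths [84, 84, 28, 6, 1] (5 cycles, including the fixed point 0).
Σ(ℓ_i−1) = 203−5 = 198; sign = (−1)^198 = +1.
The Jacobi symbol (101|203) = +1 (Zolotarev) agrees.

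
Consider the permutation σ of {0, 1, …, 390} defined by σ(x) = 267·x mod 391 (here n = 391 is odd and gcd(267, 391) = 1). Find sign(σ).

+1

Start at x=333: 333 → 154 → 63 → 8 → 181 → 234 → 309 → … (one orbit).
Cycle type of π: 176×2 + 22 + 16 + 1; total 5 cycles.
n − c = 391 − 5 = 386; sign = (−1)^386 = +1.
Zolotarev: (267|391) = +1, matching the cycle-count sign.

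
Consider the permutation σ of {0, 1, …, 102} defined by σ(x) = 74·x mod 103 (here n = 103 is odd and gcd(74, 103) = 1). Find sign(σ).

Trace 33: π^k(33) = [33, 73, 46, 5, 61, 85, 7] for k=0..6.
π_74 has 2 disjoint cycles with lengths [102, 1] on {0,…,102}.
sign(π) = (−1)^{n − #cycles} = (−1)^{103−2} = (−1)^101 = -1.
Zolotarev: (74|103) = -1, matching the cycle-count sign.

-1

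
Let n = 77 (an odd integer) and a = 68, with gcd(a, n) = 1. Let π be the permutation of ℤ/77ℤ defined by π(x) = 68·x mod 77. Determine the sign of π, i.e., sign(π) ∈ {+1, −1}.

Orbit of 17 under x↦68x: [17, 1, 68, 4, 41, 16, 10]… (length divides ord_77(68)).
The orbit structure of x ↦ 68x mod 77: 5 orbits of sizes [30, 30, 10, 6, 1].
With 5 cycles on 77 points, sign = (−1)^{77−5} = +1.

+1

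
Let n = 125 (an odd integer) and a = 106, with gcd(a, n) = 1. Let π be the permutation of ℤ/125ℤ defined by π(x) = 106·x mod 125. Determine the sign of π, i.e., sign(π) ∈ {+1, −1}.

Start at x=1: 1 → 106 → 111 → 16 → 71 → 26 → 6 → … (one orbit).
Cycle type of π: 25×4 + 5×4 + 1×5; total 13 cycles.
sign(π) = (−1)^{n − #cycles} = (−1)^{125−13} = (−1)^112 = +1.
The Jacobi symbol (106|125) = +1 (Zolotarev) agrees.

+1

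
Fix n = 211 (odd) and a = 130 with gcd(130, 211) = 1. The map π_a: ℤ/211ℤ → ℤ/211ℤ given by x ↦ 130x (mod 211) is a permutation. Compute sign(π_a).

Trace 56: π^k(56) = [56, 106, 65, 10, 34, 200, 47] for k=0..6.
π_130 has 2 disjoint cycles with lengths [210, 1] on {0,…,210}.
n − c = 211 − 2 = 209; sign = (−1)^209 = -1.
The Jacobi symbol (130|211) = -1 (Zolotarev) agrees.

-1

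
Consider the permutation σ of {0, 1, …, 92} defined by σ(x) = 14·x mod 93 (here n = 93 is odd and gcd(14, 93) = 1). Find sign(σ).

Start at x=14: 14 → 10 → 47 → 7 → 5 → 70 → 50 → … (one orbit).
π_14 has 6 disjoint cycles with lengths [30, 30, 15, 15, 2, 1] on {0,…,92}.
n − c = 93 − 6 = 87; sign = (−1)^87 = -1.
(14|93)_J = -1 (Zolotarev's lemma cross-check).

-1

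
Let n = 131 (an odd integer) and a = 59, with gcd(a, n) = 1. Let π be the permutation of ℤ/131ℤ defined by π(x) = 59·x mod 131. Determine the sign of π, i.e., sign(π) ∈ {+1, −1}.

Orbit of 58 under x↦59x: [58, 16, 27, 21, 60, 3, 46]… (length divides ord_131(59)).
π_59 has 3 disjoint cycles with lengths [65, 65, 1] on {0,…,130}.
Σ(ℓ_i−1) = 131−3 = 128; sign = (−1)^128 = +1.

+1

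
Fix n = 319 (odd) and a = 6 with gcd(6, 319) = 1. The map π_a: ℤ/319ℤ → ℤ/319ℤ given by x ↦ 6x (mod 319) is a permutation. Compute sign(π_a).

-1

Trace 199: π^k(199) = [199, 237, 146, 238, 152, 274, 49] for k=0..6.
π_6 has 8 disjoint cycles with lengths [70, 70, 70, 70, 14, 14, 10, 1] on {0,…,318}.
sign(π) = (−1)^{n − #cycles} = (−1)^{319−8} = (−1)^311 = -1.
Via Zolotarev, sign(π_{6}) = (6|319) = -1.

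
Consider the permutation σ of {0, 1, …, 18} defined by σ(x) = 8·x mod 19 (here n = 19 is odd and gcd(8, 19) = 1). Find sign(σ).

Trace 8: π^k(8) = [8, 7, 18, 11, 12, 1] for k=0..5.
Cycle type of π: 6×3 + 1; total 4 cycles.
4 cycles on 19: each ℓ→(−1)^(ℓ−1), product (−1)^15 = -1.
Zolotarev: (8|19) = -1, matching the cycle-count sign.

-1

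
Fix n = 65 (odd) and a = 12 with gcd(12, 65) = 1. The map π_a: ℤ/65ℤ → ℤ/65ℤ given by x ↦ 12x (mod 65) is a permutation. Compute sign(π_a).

Orbit of 14 under x↦12x: [14, 38, 1, 12]… (length divides ord_65(12)).
Decompose π into cycles: lengths [4, 4, 4, 4, 4, 4, 4, 4, 4, 4, 4, 4, 4, 2, 2, 2, 2, 2, 2, 1] (20 cycles, including the fixed point 0).
20 cycles on 65: each ℓ→(−1)^(ℓ−1), product (−1)^45 = -1.

-1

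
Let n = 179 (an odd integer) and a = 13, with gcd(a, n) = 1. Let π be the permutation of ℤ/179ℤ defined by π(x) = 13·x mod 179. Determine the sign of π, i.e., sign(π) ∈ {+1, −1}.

Orbit of 100 under x↦13x: [100, 47, 74, 67, 155, 46, 61]… (length divides ord_179(13)).
Decompose π into cycles: lengths [89, 89, 1] (3 cycles, including the fixed point 0).
n − c = 179 − 3 = 176; sign = (−1)^176 = +1.
Check: (13/179) = +1 by Zolotarev.

+1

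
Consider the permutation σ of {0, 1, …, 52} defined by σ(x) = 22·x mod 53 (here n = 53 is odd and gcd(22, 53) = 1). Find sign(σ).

Trace 7: π^k(7) = [7, 48, 49, 18, 25, 20, 16] for k=0..6.
π_22 has 2 disjoint cycles with lengths [52, 1] on {0,…,52}.
Σ(ℓ_i−1) = 53−2 = 51; sign = (−1)^51 = -1.
Via Zolotarev, sign(π_{22}) = (22|53) = -1.

-1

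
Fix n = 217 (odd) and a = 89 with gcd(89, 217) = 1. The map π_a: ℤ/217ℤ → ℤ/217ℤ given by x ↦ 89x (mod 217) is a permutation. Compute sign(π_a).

Start at x=108: 108 → 64 → 54 → 32 → 27 → 16 → 122 → … (one orbit).
Cycle type of π: 30×6 + 10×3 + 6 + 1; total 11 cycles.
With 11 cycles on 217 points, sign = (−1)^{217−11} = +1.

+1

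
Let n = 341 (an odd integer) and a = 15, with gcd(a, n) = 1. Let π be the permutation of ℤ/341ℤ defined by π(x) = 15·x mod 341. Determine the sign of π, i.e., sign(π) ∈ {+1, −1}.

-1

Trace 157: π^k(157) = [157, 309, 202, 302, 97, 91, 1] for k=0..6.
Decompose π into cycles: lengths [10, 10, 10, 10, 10, 10, 10, 10, 10, 10, 10, 10, 10, 10, 10, 10, 10, 10, 10, 10, 10, 10, 10, 10, 10, 10, 10, 10, 10, 10, 10, 10, 10, 5, 5, 1] (36 cycles, including the fixed point 0).
36 cycles on 341: each ℓ→(−1)^(ℓ−1), product (−1)^305 = -1.
The Jacobi symbol (15|341) = -1 (Zolotarev) agrees.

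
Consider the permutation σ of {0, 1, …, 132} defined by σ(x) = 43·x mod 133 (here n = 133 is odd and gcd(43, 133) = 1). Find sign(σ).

+1

Trace 92: π^k(92) = [92, 99, 1, 43, 120, 106, 36] for k=0..6.
21 cycles of lengths [9, 9, 9, 9, 9, 9, 9, 9, 9, 9, 9, 9, 9, 9, 1, 1, 1, 1, 1, 1, 1].
Σ(ℓ_i−1) = 133−21 = 112; sign = (−1)^112 = +1.
Via Zolotarev, sign(π_{43}) = (43|133) = +1.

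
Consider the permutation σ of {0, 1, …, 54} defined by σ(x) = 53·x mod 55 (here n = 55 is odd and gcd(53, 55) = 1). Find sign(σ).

-1

Start at x=27: 27 → 1 → 53 → 4 → 47 → 16 → 23 → … (one orbit).
Decompose π into cycles: lengths [20, 20, 5, 5, 4, 1] (6 cycles, including the fixed point 0).
55 − 6 = 49 transpositions; sign(π) = (−1)^49 = -1.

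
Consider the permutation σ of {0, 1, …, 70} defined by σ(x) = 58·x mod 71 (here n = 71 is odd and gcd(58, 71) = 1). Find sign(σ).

+1

Orbit of 1 under x↦58x: [1, 58, 27, 4, 19, 37, 16]… (length divides ord_71(58)).
Cycle type of π: 35×2 + 1; total 3 cycles.
n − c = 71 − 3 = 68; sign = (−1)^68 = +1.
Zolotarev: (58|71) = +1, matching the cycle-count sign.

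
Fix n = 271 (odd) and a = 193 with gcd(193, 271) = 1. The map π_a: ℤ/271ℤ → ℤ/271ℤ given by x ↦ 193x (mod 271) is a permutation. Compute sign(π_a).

Start at x=167: 167 → 253 → 49 → 243 → 16 → 107 → 55 → … (one orbit).
Cycle lengths of π_193 on ℤ/271ℤ: [270, 1]; 2 cycles in total.
271 − 2 = 269 transpositions; sign(π) = (−1)^269 = -1.

-1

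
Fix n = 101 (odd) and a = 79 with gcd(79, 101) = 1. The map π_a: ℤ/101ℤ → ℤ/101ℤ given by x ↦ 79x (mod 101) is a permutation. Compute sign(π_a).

Start at x=19: 19 → 87 → 5 → 92 → 97 → 88 → 84 → … (one orbit).
Cycle lengths of π_79 on ℤ/101ℤ: [25, 25, 25, 25, 1]; 5 cycles in total.
Σ(ℓ_i−1) = 101−5 = 96; sign = (−1)^96 = +1.

+1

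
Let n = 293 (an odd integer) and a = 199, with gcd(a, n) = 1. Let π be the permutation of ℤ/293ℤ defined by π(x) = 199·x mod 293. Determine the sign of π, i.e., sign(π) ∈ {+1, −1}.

+1

Orbit of 6 under x↦199x: [6, 22, 276, 133, 97, 258, 67]… (length divides ord_293(199)).
π_199 has 3 disjoint cycles with lengths [146, 146, 1] on {0,…,292}.
n − c = 293 − 3 = 290; sign = (−1)^290 = +1.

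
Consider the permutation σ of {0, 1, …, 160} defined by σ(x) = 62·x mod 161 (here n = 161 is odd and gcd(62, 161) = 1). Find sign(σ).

-1

Start at x=36: 36 → 139 → 85 → 118 → 71 → 55 → 29 → … (one orbit).
The orbit structure of x ↦ 62x mod 161: 12 orbits of sizes [22, 22, 22, 22, 22, 22, 11, 11, 2, 2, 2, 1].
161 − 12 = 149 transpositions; sign(π) = (−1)^149 = -1.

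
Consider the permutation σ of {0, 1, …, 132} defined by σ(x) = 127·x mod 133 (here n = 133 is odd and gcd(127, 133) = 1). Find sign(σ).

Start at x=43: 43 → 8 → 85 → 22 → 1 → 127 → 36 → … (one orbit).
Cycle lengths of π_127 on ℤ/133ℤ: [18, 18, 18, 18, 18, 18, 18, 1, 1, 1, 1, 1, 1, 1]; 14 cycles in total.
Σ(ℓ_i−1) = 133−14 = 119; sign = (−1)^119 = -1.

-1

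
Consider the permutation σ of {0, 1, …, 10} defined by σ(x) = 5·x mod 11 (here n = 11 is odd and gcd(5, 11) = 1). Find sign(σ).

Start at x=5: 5 → 3 → 4 → 9 → 1 → 5 (one orbit).
Cycle type of π: 5×2 + 1; total 3 cycles.
With 3 cycles on 11 points, sign = (−1)^{11−3} = +1.
Zolotarev: (5|11) = +1, matching the cycle-count sign.

+1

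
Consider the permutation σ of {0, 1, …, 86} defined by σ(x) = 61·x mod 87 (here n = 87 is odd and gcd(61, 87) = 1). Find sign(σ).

-1

Trace 37: π^k(37) = [37, 82, 43, 13, 10, 1, 61] for k=0..6.
Cycle lengths of π_61 on ℤ/87ℤ: [28, 28, 28, 1, 1, 1]; 6 cycles in total.
sign(π) = (−1)^{n − #cycles} = (−1)^{87−6} = (−1)^81 = -1.
Check: (61/87) = -1 by Zolotarev.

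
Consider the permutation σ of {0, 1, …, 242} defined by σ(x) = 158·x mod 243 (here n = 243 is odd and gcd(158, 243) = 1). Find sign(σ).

-1

Orbit of 82 under x↦158x: [82, 77, 16, 98, 175, 191, 46]… (length divides ord_243(158)).
Decompose π into cycles: lengths [162, 54, 18, 6, 2, 1] (6 cycles, including the fixed point 0).
With 6 cycles on 243 points, sign = (−1)^{243−6} = -1.
(158|243)_J = -1 (Zolotarev's lemma cross-check).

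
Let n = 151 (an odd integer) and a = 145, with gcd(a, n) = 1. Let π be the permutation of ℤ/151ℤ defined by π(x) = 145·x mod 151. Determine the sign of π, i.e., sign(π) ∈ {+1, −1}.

+1

Orbit of 62 under x↦145x: [62, 81, 118, 47, 20, 31, 116]… (length divides ord_151(145)).
π_145 has 3 disjoint cycles with lengths [75, 75, 1] on {0,…,150}.
With 3 cycles on 151 points, sign = (−1)^{151−3} = +1.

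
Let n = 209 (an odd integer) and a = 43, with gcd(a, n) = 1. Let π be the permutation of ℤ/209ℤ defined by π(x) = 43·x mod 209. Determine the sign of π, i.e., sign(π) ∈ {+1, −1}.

Trace 131: π^k(131) = [131, 199, 197, 111, 175, 1, 43] for k=0..6.
18 cycles of lengths [18, 18, 18, 18, 18, 18, 18, 18, 18, 18, 9, 9, 2, 2, 2, 2, 2, 1].
n − c = 209 − 18 = 191; sign = (−1)^191 = -1.
Zolotarev: (43|209) = -1, matching the cycle-count sign.

-1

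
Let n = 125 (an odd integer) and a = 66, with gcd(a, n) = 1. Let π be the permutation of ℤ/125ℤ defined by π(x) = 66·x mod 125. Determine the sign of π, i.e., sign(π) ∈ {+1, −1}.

+1

Start at x=51: 51 → 116 → 31 → 46 → 36 → 1 → 66 → … (one orbit).
The orbit structure of x ↦ 66x mod 125: 13 orbits of sizes [25, 25, 25, 25, 5, 5, 5, 5, 1, 1, 1, 1, 1].
13 cycles on 125: each ℓ→(−1)^(ℓ−1), product (−1)^112 = +1.
Via Zolotarev, sign(π_{66}) = (66|125) = +1.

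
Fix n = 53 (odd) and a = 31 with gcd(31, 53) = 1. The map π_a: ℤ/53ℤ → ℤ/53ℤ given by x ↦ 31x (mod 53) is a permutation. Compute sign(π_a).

-1

Trace 41: π^k(41) = [41, 52, 22, 46, 48, 4, 18] for k=0..6.
Cycle type of π: 52 + 1; total 2 cycles.
2 cycles on 53: each ℓ→(−1)^(ℓ−1), product (−1)^51 = -1.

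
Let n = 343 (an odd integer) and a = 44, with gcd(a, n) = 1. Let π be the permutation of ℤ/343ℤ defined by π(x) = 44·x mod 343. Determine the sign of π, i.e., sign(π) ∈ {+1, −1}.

+1

Trace 72: π^k(72) = [72, 81, 134, 65, 116, 302, 254] for k=0..6.
Cycle lengths of π_44 on ℤ/343ℤ: [147, 147, 21, 21, 3, 3, 1]; 7 cycles in total.
n − c = 343 − 7 = 336; sign = (−1)^336 = +1.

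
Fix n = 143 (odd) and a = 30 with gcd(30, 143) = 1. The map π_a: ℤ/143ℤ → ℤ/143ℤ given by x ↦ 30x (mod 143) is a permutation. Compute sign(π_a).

Trace 92: π^k(92) = [92, 43, 3, 90, 126, 62, 1] for k=0..6.
Decompose π into cycles: lengths [30, 30, 30, 30, 10, 6, 6, 1] (8 cycles, including the fixed point 0).
n − c = 143 − 8 = 135; sign = (−1)^135 = -1.

-1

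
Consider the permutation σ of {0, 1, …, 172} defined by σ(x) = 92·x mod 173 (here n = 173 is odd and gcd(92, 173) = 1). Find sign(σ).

+1

Trace 4: π^k(4) = [4, 22, 121, 60, 157, 85, 35] for k=0..6.
π_92 has 3 disjoint cycles with lengths [86, 86, 1] on {0,…,172}.
sign(π) = (−1)^{n − #cycles} = (−1)^{173−3} = (−1)^170 = +1.
Zolotarev: (92|173) = +1, matching the cycle-count sign.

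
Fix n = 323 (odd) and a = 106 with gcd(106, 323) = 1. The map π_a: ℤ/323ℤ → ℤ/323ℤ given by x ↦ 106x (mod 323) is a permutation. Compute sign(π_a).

+1

Start at x=30: 30 → 273 → 191 → 220 → 64 → 1 → 106 → … (one orbit).
35 cycles of lengths [12, 12, 12, 12, 12, 12, 12, 12, 12, 12, 12, 12, 12, 12, 12, 12, 12, 12, 12, 12, 12, 12, 12, 12, 4, 4, 4, 4, 3, 3, 3, 3, 3, 3, 1].
35 cycles on 323: each ℓ→(−1)^(ℓ−1), product (−1)^288 = +1.
Zolotarev: (106|323) = +1, matching the cycle-count sign.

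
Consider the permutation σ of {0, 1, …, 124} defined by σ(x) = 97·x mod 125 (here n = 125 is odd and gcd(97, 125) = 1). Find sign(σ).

Trace 27: π^k(27) = [27, 119, 43, 46, 87, 64, 83] for k=0..6.
4 cycles of lengths [100, 20, 4, 1].
With 4 cycles on 125 points, sign = (−1)^{125−4} = -1.

-1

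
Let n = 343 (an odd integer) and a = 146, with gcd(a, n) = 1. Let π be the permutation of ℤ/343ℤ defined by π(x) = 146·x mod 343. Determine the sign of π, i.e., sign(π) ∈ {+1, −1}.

Start at x=1: 1 → 146 → 50 → 97 → 99 → 48 → 148 → … (one orbit).
Decompose π into cycles: lengths [14, 14, 14, 14, 14, 14, 14, 14, 14, 14, 14, 14, 14, 14, 14, 14, 14, 14, 14, 14, 14, 2, 2, 2, 2, 2, 2, 2, 2, 2, 2, 2, 2, 2, 2, 2, 2, 2, 2, 2, 2, 2, 2, 2, 2, 1] (46 cycles, including the fixed point 0).
343 − 46 = 297 transpositions; sign(π) = (−1)^297 = -1.

-1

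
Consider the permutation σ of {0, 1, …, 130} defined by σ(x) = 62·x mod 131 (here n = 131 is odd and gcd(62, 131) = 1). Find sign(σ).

+1

Trace 99: π^k(99) = [99, 112, 1, 62, 45, 39, 60] for k=0..6.
11 cycles of lengths [13, 13, 13, 13, 13, 13, 13, 13, 13, 13, 1].
With 11 cycles on 131 points, sign = (−1)^{131−11} = +1.
Zolotarev: (62|131) = +1, matching the cycle-count sign.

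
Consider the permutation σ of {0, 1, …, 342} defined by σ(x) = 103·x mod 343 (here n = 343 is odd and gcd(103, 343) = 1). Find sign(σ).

Orbit of 44 under x↦103x: [44, 73, 316, 306, 305, 202, 226]… (length divides ord_343(103)).
4 cycles of lengths [294, 42, 6, 1].
sign(π) = (−1)^{n − #cycles} = (−1)^{343−4} = (−1)^339 = -1.

-1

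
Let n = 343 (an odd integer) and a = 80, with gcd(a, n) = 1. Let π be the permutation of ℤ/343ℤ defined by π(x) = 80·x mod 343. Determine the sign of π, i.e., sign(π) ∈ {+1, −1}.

-1

Start at x=293: 293 → 116 → 19 → 148 → 178 → 177 → 97 → … (one orbit).
Cycle lengths of π_80 on ℤ/343ℤ: [42, 42, 42, 42, 42, 42, 42, 6, 6, 6, 6, 6, 6, 6, 6, 1]; 16 cycles in total.
With 16 cycles on 343 points, sign = (−1)^{343−16} = -1.
Check: (80/343) = -1 by Zolotarev.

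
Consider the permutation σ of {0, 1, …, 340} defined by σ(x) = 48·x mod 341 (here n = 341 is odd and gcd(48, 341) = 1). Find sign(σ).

Orbit of 70 under x↦48x: [70, 291, 328, 58, 56, 301, 126]… (length divides ord_341(48)).
Cycle lengths of π_48 on ℤ/341ℤ: [30, 30, 30, 30, 30, 30, 30, 30, 30, 30, 30, 5, 5, 1]; 14 cycles in total.
341 − 14 = 327 transpositions; sign(π) = (−1)^327 = -1.
The Jacobi symbol (48|341) = -1 (Zolotarev) agrees.

-1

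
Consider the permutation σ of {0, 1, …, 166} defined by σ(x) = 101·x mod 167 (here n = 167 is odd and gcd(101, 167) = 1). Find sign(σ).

-1

Start at x=33: 33 → 160 → 128 → 69 → 122 → 131 → 38 → … (one orbit).
Cycle lengths of π_101 on ℤ/167ℤ: [166, 1]; 2 cycles in total.
167 − 2 = 165 transpositions; sign(π) = (−1)^165 = -1.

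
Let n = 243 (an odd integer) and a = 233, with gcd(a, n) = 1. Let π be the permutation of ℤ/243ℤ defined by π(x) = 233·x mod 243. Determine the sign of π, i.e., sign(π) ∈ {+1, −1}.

-1

Orbit of 134 under x↦233x: [134, 118, 35, 136, 98, 235, 80]… (length divides ord_243(233)).
π_233 has 14 disjoint cycles with lengths [54, 54, 54, 18, 18, 18, 6, 6, 6, 2, 2, 2, 2, 1] on {0,…,242}.
n − c = 243 − 14 = 229; sign = (−1)^229 = -1.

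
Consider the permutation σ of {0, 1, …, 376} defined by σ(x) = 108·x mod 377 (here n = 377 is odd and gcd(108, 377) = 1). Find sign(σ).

Trace 237: π^k(237) = [237, 337, 204, 166, 209, 329, 94] for k=0..6.
The orbit structure of x ↦ 108x mod 377: 8 orbits of sizes [84, 84, 84, 84, 28, 6, 6, 1].
sign(π) = (−1)^{n − #cycles} = (−1)^{377−8} = (−1)^369 = -1.

-1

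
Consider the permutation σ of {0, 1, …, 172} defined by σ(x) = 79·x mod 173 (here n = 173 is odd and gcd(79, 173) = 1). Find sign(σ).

Trace 17: π^k(17) = [17, 132, 48, 159, 105, 164, 154] for k=0..6.
Decompose π into cycles: lengths [172, 1] (2 cycles, including the fixed point 0).
n − c = 173 − 2 = 171; sign = (−1)^171 = -1.

-1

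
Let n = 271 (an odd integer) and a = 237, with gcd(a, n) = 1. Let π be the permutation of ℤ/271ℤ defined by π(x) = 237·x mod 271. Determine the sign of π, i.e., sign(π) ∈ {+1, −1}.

-1

Trace 268: π^k(268) = [268, 102, 55, 27, 166, 47, 28] for k=0..6.
Cycle lengths of π_237 on ℤ/271ℤ: [90, 90, 90, 1]; 4 cycles in total.
n − c = 271 − 4 = 267; sign = (−1)^267 = -1.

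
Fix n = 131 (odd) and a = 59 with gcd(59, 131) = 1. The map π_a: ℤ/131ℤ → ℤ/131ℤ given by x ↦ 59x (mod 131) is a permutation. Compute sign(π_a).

+1

Orbit of 102 under x↦59x: [102, 123, 52, 55, 101, 64, 108]… (length divides ord_131(59)).
Cycle lengths of π_59 on ℤ/131ℤ: [65, 65, 1]; 3 cycles in total.
n − c = 131 − 3 = 128; sign = (−1)^128 = +1.
Check: (59/131) = +1 by Zolotarev.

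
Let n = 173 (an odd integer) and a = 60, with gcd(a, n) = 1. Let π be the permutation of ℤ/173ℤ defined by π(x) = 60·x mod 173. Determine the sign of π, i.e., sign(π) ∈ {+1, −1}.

+1

Orbit of 84 under x↦60x: [84, 23, 169, 106, 132, 135, 142]… (length divides ord_173(60)).
Cycle lengths of π_60 on ℤ/173ℤ: [43, 43, 43, 43, 1]; 5 cycles in total.
With 5 cycles on 173 points, sign = (−1)^{173−5} = +1.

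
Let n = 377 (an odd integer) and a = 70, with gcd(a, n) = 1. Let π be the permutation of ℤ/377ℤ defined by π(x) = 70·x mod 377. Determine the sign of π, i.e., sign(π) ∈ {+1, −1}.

Orbit of 70 under x↦70x: [70, 376, 307, 1]… (length divides ord_377(70)).
Cycle type of π: 4×94 + 1; total 95 cycles.
377 − 95 = 282 transpositions; sign(π) = (−1)^282 = +1.
The Jacobi symbol (70|377) = +1 (Zolotarev) agrees.

+1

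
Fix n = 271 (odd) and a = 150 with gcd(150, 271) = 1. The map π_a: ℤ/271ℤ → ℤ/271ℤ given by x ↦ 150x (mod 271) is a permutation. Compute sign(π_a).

-1

Start at x=193: 193 → 224 → 267 → 213 → 243 → 136 → 75 → … (one orbit).
2 cycles of lengths [270, 1].
With 2 cycles on 271 points, sign = (−1)^{271−2} = -1.
Zolotarev: (150|271) = -1, matching the cycle-count sign.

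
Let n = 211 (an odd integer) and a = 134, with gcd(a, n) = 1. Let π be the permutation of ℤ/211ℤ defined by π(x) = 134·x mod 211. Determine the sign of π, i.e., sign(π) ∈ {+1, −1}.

Orbit of 1 under x↦134x: [1, 134, 21, 71, 19, 14, 188]… (length divides ord_211(134)).
π_134 has 15 disjoint cycles with lengths [15, 15, 15, 15, 15, 15, 15, 15, 15, 15, 15, 15, 15, 15, 1] on {0,…,210}.
Σ(ℓ_i−1) = 211−15 = 196; sign = (−1)^196 = +1.
(134|211)_J = +1 (Zolotarev's lemma cross-check).

+1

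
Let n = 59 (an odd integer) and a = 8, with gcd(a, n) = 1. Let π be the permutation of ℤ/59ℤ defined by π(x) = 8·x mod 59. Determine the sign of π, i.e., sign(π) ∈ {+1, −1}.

-1

Orbit of 54 under x↦8x: [54, 19, 34, 36, 52, 3, 24]… (length divides ord_59(8)).
Cycle type of π: 58 + 1; total 2 cycles.
59 − 2 = 57 transpositions; sign(π) = (−1)^57 = -1.
The Jacobi symbol (8|59) = -1 (Zolotarev) agrees.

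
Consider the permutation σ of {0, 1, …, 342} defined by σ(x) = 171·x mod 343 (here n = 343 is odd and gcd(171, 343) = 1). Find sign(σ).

Start at x=139: 139 → 102 → 292 → 197 → 73 → 135 → 104 → … (one orbit).
Cycle type of π: 294 + 42 + 6 + 1; total 4 cycles.
With 4 cycles on 343 points, sign = (−1)^{343−4} = -1.
Zolotarev: (171|343) = -1, matching the cycle-count sign.

-1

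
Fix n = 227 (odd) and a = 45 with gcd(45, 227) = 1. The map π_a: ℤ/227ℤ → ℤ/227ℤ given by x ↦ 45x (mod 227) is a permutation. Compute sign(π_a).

Start at x=25: 25 → 217 → 4 → 180 → 155 → 165 → 161 → … (one orbit).
π_45 has 2 disjoint cycles with lengths [226, 1] on {0,…,226}.
227 − 2 = 225 transpositions; sign(π) = (−1)^225 = -1.

-1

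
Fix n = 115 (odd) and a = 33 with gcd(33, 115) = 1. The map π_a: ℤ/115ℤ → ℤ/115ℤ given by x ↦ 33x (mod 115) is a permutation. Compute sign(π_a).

Start at x=37: 37 → 71 → 43 → 39 → 22 → 36 → 38 → … (one orbit).
Cycle type of π: 44×2 + 22 + 4 + 1; total 5 cycles.
Σ(ℓ_i−1) = 115−5 = 110; sign = (−1)^110 = +1.
(33|115)_J = +1 (Zolotarev's lemma cross-check).

+1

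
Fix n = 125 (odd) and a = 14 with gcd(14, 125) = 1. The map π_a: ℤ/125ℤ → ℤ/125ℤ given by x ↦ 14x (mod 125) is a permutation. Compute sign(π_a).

+1

Start at x=66: 66 → 49 → 61 → 104 → 81 → 9 → 1 → … (one orbit).
Cycle type of π: 50×2 + 10×2 + 2×2 + 1; total 7 cycles.
7 cycles on 125: each ℓ→(−1)^(ℓ−1), product (−1)^118 = +1.
(14|125)_J = +1 (Zolotarev's lemma cross-check).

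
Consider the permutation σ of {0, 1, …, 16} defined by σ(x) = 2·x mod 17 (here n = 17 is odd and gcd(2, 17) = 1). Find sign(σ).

+1

Start at x=13: 13 → 9 → 1 → 2 → 4 → 8 → 16 → … (one orbit).
The orbit structure of x ↦ 2x mod 17: 3 orbits of sizes [8, 8, 1].
With 3 cycles on 17 points, sign = (−1)^{17−3} = +1.
(2|17)_J = +1 (Zolotarev's lemma cross-check).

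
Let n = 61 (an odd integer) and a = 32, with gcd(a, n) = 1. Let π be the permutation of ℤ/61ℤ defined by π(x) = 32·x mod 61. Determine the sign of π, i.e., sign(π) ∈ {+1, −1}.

Orbit of 13 under x↦32x: [13, 50, 14, 21, 1, 32, 48]… (length divides ord_61(32)).
The orbit structure of x ↦ 32x mod 61: 6 orbits of sizes [12, 12, 12, 12, 12, 1].
Σ(ℓ_i−1) = 61−6 = 55; sign = (−1)^55 = -1.

-1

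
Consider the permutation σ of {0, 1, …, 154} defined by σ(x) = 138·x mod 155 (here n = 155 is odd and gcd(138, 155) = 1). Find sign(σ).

Trace 41: π^k(41) = [41, 78, 69, 67, 101, 143, 49] for k=0..6.
Cycle type of π: 60×2 + 15×2 + 4 + 1; total 6 cycles.
Σ(ℓ_i−1) = 155−6 = 149; sign = (−1)^149 = -1.
Check: (138/155) = -1 by Zolotarev.

-1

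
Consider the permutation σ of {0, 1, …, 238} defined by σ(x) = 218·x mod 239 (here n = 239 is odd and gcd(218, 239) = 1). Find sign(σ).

+1

Orbit of 136 under x↦218x: [136, 12, 226, 34, 3, 176, 128]… (length divides ord_239(218)).
Cycle lengths of π_218 on ℤ/239ℤ: [119, 119, 1]; 3 cycles in total.
3 cycles on 239: each ℓ→(−1)^(ℓ−1), product (−1)^236 = +1.
Zolotarev: (218|239) = +1, matching the cycle-count sign.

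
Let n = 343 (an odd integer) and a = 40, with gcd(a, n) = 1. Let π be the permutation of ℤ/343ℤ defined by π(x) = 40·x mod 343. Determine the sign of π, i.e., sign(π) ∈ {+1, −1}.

Orbit of 125 under x↦40x: [125, 198, 31, 211, 208, 88, 90]… (length divides ord_343(40)).
π_40 has 4 disjoint cycles with lengths [294, 42, 6, 1] on {0,…,342}.
sign(π) = (−1)^{n − #cycles} = (−1)^{343−4} = (−1)^339 = -1.
Check: (40/343) = -1 by Zolotarev.

-1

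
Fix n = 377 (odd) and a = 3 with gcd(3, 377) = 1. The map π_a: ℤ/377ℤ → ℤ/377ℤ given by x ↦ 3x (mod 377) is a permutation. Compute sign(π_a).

Start at x=126: 126 → 1 → 3 → 9 → 27 → 81 → 243 → … (one orbit).
The orbit structure of x ↦ 3x mod 377: 10 orbits of sizes [84, 84, 84, 84, 28, 3, 3, 3, 3, 1].
377 − 10 = 367 transpositions; sign(π) = (−1)^367 = -1.
(3|377)_J = -1 (Zolotarev's lemma cross-check).

-1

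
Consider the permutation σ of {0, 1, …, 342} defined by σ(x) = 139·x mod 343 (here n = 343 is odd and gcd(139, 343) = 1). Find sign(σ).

Start at x=1: 1 → 139 → 113 → 272 → 78 → 209 → 239 → … (one orbit).
Cycle type of π: 98×3 + 14×3 + 2×3 + 1; total 10 cycles.
Σ(ℓ_i−1) = 343−10 = 333; sign = (−1)^333 = -1.

-1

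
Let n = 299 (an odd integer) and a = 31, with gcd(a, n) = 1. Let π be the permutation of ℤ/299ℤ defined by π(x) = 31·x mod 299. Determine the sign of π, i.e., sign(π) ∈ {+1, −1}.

-1

Start at x=200: 200 → 220 → 242 → 27 → 239 → 233 → 47 → … (one orbit).
Decompose π into cycles: lengths [44, 44, 44, 44, 44, 44, 11, 11, 4, 4, 4, 1] (12 cycles, including the fixed point 0).
sign(π) = (−1)^{n − #cycles} = (−1)^{299−12} = (−1)^287 = -1.
(31|299)_J = -1 (Zolotarev's lemma cross-check).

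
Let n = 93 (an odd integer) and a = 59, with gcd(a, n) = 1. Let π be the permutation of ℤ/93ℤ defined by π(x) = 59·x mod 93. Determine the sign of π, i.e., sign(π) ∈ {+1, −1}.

Orbit of 40 under x↦59x: [40, 35, 19, 5, 16, 14, 82]… (length divides ord_93(59)).
The orbit structure of x ↦ 59x mod 93: 6 orbits of sizes [30, 30, 15, 15, 2, 1].
93 − 6 = 87 transpositions; sign(π) = (−1)^87 = -1.

-1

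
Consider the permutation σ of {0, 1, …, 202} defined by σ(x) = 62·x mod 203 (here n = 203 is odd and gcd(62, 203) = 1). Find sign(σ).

-1

Orbit of 169 under x↦62x: [169, 125, 36, 202, 141, 13, 197]… (length divides ord_203(62)).
The orbit structure of x ↦ 62x mod 203: 18 orbits of sizes [14, 14, 14, 14, 14, 14, 14, 14, 14, 14, 14, 14, 14, 14, 2, 2, 2, 1].
203 − 18 = 185 transpositions; sign(π) = (−1)^185 = -1.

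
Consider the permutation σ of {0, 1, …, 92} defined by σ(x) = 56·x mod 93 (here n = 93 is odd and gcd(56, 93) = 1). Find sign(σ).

Orbit of 5 under x↦56x: [5, 1, 56, 67, 32, 25]… (length divides ord_93(56)).
The orbit structure of x ↦ 56x mod 93: 22 orbits of sizes [6, 6, 6, 6, 6, 6, 6, 6, 6, 6, 3, 3, 3, 3, 3, 3, 3, 3, 3, 3, 2, 1].
n − c = 93 − 22 = 71; sign = (−1)^71 = -1.
Via Zolotarev, sign(π_{56}) = (56|93) = -1.

-1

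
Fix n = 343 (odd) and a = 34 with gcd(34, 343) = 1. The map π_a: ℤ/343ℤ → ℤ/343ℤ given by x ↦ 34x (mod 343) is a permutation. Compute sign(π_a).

-1

Start at x=209: 209 → 246 → 132 → 29 → 300 → 253 → 27 → … (one orbit).
Cycle type of π: 98×3 + 14×3 + 2×3 + 1; total 10 cycles.
With 10 cycles on 343 points, sign = (−1)^{343−10} = -1.
Check: (34/343) = -1 by Zolotarev.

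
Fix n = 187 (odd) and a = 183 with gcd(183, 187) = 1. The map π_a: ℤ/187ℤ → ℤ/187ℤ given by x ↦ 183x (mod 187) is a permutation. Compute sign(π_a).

-1

Start at x=98: 98 → 169 → 72 → 86 → 30 → 67 → 106 → … (one orbit).
Cycle type of π: 20×8 + 10 + 4×4 + 1; total 14 cycles.
n − c = 187 − 14 = 173; sign = (−1)^173 = -1.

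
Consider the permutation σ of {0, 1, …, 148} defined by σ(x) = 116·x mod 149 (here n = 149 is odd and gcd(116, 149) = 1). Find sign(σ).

Orbit of 116 under x↦116x: [116, 46, 121, 30, 53, 39, 54]… (length divides ord_149(116)).
The orbit structure of x ↦ 116x mod 149: 3 orbits of sizes [74, 74, 1].
With 3 cycles on 149 points, sign = (−1)^{149−3} = +1.

+1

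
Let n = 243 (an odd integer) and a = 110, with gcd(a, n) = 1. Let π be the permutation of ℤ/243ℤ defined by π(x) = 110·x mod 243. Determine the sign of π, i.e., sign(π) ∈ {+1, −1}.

Orbit of 122 under x↦110x: [122, 55, 218, 166, 35, 205, 194]… (length divides ord_243(110)).
The orbit structure of x ↦ 110x mod 243: 6 orbits of sizes [162, 54, 18, 6, 2, 1].
sign(π) = (−1)^{n − #cycles} = (−1)^{243−6} = (−1)^237 = -1.

-1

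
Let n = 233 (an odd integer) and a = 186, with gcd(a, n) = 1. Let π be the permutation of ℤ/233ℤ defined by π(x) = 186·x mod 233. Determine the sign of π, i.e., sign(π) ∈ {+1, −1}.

-1

Start at x=86: 86 → 152 → 79 → 15 → 227 → 49 → 27 → … (one orbit).
π_186 has 2 disjoint cycles with lengths [232, 1] on {0,…,232}.
Σ(ℓ_i−1) = 233−2 = 231; sign = (−1)^231 = -1.
Via Zolotarev, sign(π_{186}) = (186|233) = -1.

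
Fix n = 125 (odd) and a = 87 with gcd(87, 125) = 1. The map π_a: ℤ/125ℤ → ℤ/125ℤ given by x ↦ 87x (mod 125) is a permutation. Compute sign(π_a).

Start at x=54: 54 → 73 → 101 → 37 → 94 → 53 → 111 → … (one orbit).
Cycle type of π: 100 + 20 + 4 + 1; total 4 cycles.
125 − 4 = 121 transpositions; sign(π) = (−1)^121 = -1.

-1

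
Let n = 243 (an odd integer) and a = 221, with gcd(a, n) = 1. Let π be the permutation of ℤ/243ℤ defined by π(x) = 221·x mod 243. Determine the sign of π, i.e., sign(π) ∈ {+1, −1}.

Trace 188: π^k(188) = [188, 238, 110, 10, 23, 223, 197] for k=0..6.
Cycle type of π: 162 + 54 + 18 + 6 + 2 + 1; total 6 cycles.
Σ(ℓ_i−1) = 243−6 = 237; sign = (−1)^237 = -1.
Check: (221/243) = -1 by Zolotarev.

-1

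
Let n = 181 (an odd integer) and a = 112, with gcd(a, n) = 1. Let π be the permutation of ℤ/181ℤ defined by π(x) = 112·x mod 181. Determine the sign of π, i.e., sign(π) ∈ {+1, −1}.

Trace 36: π^k(36) = [36, 50, 170, 35, 119, 115, 29] for k=0..6.
Cycle type of π: 180 + 1; total 2 cycles.
With 2 cycles on 181 points, sign = (−1)^{181−2} = -1.
Via Zolotarev, sign(π_{112}) = (112|181) = -1.

-1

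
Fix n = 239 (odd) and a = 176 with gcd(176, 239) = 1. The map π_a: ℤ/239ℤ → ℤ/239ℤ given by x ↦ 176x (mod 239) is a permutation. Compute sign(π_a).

Orbit of 6 under x↦176x: [6, 100, 153, 160, 197, 17, 124]… (length divides ord_239(176)).
Cycle lengths of π_176 on ℤ/239ℤ: [119, 119, 1]; 3 cycles in total.
Σ(ℓ_i−1) = 239−3 = 236; sign = (−1)^236 = +1.
The Jacobi symbol (176|239) = +1 (Zolotarev) agrees.

+1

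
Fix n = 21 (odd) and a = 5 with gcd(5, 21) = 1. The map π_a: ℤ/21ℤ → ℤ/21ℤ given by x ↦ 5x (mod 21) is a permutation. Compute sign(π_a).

Start at x=1: 1 → 5 → 4 → 20 → 16 → 17 → 1 (one orbit).
Cycle lengths of π_5 on ℤ/21ℤ: [6, 6, 6, 2, 1]; 5 cycles in total.
sign(π) = (−1)^{n − #cycles} = (−1)^{21−5} = (−1)^16 = +1.
Via Zolotarev, sign(π_{5}) = (5|21) = +1.

+1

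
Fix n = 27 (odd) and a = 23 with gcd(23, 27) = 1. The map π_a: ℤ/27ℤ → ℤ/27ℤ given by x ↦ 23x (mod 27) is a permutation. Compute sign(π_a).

Start at x=10: 10 → 14 → 25 → 8 → 22 → 20 → 1 → … (one orbit).
4 cycles of lengths [18, 6, 2, 1].
Σ(ℓ_i−1) = 27−4 = 23; sign = (−1)^23 = -1.
(23|27)_J = -1 (Zolotarev's lemma cross-check).

-1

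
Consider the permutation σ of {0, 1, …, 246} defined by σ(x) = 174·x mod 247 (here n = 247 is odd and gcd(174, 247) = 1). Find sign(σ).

Orbit of 34 under x↦174x: [34, 235, 135, 25, 151, 92, 200]… (length divides ord_247(174)).
Decompose π into cycles: lengths [36, 36, 36, 36, 36, 36, 18, 4, 4, 4, 1] (11 cycles, including the fixed point 0).
11 cycles on 247: each ℓ→(−1)^(ℓ−1), product (−1)^236 = +1.

+1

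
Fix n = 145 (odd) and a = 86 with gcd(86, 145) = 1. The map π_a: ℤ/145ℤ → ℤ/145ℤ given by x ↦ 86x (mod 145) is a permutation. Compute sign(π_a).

Orbit of 86 under x↦86x: [86, 1]… (length divides ord_145(86)).
Cycle type of π: 2×70 + 1×5; total 75 cycles.
With 75 cycles on 145 points, sign = (−1)^{145−75} = +1.

+1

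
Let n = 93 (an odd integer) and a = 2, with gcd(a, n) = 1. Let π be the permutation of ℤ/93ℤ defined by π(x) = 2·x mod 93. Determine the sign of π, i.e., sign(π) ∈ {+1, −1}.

-1

Orbit of 8 under x↦2x: [8, 16, 32, 64, 35, 70, 47]… (length divides ord_93(2)).
14 cycles of lengths [10, 10, 10, 10, 10, 10, 5, 5, 5, 5, 5, 5, 2, 1].
14 cycles on 93: each ℓ→(−1)^(ℓ−1), product (−1)^79 = -1.
Zolotarev: (2|93) = -1, matching the cycle-count sign.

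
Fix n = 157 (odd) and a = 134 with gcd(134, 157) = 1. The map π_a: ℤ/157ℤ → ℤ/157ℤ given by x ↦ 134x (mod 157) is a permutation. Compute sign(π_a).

Orbit of 27 under x↦134x: [27, 7, 153, 92, 82, 155, 46]… (length divides ord_157(134)).
Cycle type of π: 52×3 + 1; total 4 cycles.
157 − 4 = 153 transpositions; sign(π) = (−1)^153 = -1.
Zolotarev: (134|157) = -1, matching the cycle-count sign.

-1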